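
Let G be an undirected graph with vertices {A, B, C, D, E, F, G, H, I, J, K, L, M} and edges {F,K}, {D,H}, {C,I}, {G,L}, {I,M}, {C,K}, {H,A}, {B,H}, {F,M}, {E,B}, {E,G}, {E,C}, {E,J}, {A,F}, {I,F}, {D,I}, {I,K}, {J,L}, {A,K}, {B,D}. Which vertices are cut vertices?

E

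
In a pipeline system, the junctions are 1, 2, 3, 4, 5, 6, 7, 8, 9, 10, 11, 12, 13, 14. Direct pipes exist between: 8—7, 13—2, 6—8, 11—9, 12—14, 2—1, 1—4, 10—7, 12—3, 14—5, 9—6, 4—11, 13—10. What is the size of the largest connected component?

Starting from 3 we can reach 3, 5, 12, 14. That is one component of size 4.
Starting from 1 we can reach 1, 2, 4, 6, 7, 8, 9, 10, 11, 13. That is one component of size 10.
The largest has 10 vertices.

10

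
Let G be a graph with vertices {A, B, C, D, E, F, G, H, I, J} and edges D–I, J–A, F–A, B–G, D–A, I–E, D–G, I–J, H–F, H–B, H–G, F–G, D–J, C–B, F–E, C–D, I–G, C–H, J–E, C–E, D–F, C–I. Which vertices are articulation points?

Removing B, for instance, still leaves 1 component. No single vertex removal increases the component count — the graph has no articulation points.

none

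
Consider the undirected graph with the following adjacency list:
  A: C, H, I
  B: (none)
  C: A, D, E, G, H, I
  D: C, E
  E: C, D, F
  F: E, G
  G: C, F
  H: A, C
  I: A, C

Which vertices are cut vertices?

Removing C increases the component count from 2 to 3, so C is a cut vertex.
By contrast removing E leaves 2 components; it is not a cut vertex. No other vertex is a cut vertex either.

C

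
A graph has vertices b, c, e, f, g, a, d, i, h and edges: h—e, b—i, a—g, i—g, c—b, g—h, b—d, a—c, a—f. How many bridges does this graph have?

The edges on the cycle a-c-b-i-g-a are not bridges since each lies on that cycle.
But removing a—f disconnects a from f; removing d—b disconnects d from b; removing h—e disconnects h from e; removing g—h disconnects g from h — these are bridges.
That makes 4 bridges.

4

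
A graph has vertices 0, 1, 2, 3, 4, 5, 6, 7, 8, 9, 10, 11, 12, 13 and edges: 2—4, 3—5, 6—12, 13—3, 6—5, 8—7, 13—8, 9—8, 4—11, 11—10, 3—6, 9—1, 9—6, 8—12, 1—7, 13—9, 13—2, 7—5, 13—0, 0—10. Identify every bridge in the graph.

none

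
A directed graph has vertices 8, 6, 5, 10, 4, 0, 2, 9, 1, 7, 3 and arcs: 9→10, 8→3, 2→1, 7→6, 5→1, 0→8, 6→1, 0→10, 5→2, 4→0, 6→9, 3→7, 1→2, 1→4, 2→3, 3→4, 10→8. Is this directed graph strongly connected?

No

There is no directed path from 0 to 5, so the graph is not strongly connected.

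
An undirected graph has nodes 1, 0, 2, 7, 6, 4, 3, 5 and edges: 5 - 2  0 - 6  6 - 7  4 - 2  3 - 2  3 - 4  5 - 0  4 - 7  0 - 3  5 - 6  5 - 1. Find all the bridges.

The edges on the cycle 5-0-3-4-7-6-5 are not bridges since each lies on that cycle.
But removing 1 - 5 disconnects 1 from 5 — this is a bridge.

1-5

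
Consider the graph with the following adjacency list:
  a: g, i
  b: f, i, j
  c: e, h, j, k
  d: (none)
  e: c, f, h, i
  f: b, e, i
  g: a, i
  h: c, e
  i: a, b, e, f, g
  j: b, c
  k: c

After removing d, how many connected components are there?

With d gone, the remaining components are: {a, b, c, e, f, g, h, i, j, k}.
That is 1 component.

1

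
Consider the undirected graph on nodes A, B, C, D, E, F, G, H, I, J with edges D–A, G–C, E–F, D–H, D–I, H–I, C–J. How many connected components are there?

4

B is isolated — a component by itself.
Starting from E we can reach E, F. That is one component of size 2.
Starting from C we can reach C, G, J. That is one component of size 3.
Starting from A we can reach A, D, H, I. That is one component of size 4.
Total: 4 components.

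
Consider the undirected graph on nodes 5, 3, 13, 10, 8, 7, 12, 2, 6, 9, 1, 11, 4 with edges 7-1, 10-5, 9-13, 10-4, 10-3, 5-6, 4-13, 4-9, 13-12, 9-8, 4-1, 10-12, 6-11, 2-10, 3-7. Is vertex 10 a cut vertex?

Yes

Deleting 10 raises the number of components from 1 to 3, so 10 is a cut vertex.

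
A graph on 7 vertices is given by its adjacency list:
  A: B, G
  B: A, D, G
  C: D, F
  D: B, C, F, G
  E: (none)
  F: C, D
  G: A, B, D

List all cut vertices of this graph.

Removing D increases the component count from 2 to 3, so D is a cut vertex.
By contrast removing A leaves 2 components; it is not a cut vertex. No other vertex is a cut vertex either.

D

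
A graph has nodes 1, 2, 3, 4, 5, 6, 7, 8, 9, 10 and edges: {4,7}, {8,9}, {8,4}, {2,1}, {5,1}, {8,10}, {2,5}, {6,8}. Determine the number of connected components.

3 is isolated — a component by itself.
Starting from 1 we can reach 1, 2, 5. That is one component of size 3.
Starting from 4 we can reach 4, 6, 7, 8, 9, 10. That is one component of size 6.
Total: 3 components.

3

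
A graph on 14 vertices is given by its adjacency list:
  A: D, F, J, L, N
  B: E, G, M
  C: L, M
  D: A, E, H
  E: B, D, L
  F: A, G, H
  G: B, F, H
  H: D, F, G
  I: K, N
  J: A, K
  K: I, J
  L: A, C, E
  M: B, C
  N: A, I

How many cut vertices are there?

Removing A increases the component count from 1 to 2, so A is a cut vertex.
By contrast removing B leaves 1 component; it is not a cut vertex. No other vertex is a cut vertex either.

1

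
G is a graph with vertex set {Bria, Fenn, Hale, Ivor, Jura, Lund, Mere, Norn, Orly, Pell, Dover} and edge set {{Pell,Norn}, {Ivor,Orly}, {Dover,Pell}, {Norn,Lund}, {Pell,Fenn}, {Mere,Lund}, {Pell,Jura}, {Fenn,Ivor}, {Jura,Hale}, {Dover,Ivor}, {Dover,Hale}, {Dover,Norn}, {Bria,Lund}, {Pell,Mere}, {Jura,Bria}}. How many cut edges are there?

The edges on the cycle Dover-Pell-Jura-Hale-Dover are not bridges since each lies on that cycle.
But removing Ivor-Orly disconnects Ivor from Orly — this is a bridge.

1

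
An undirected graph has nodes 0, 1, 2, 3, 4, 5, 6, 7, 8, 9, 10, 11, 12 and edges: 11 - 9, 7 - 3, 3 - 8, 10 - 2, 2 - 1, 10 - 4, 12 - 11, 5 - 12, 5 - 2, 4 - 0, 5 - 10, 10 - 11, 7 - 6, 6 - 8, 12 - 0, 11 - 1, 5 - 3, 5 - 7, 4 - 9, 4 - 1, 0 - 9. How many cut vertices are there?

Removing 5 increases the component count from 1 to 2, so 5 is a cut vertex.
By contrast removing 2 leaves 1 component; it is not a cut vertex. No other vertex is a cut vertex either.

1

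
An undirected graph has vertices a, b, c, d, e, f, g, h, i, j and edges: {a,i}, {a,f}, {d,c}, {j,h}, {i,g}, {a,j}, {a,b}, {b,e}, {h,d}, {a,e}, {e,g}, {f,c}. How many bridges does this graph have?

0

The edges on the cycle a-j-h-d-c-f-a are not bridges since each lies on that cycle.
Every edge lies on some cycle, so there are no bridges.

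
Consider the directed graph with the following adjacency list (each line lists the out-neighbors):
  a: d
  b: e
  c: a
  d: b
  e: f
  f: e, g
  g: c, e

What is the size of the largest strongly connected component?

7

{a, b, c, d, e, f, g} are all mutually reachable — one SCC of size 7.
The largest has 7 vertices.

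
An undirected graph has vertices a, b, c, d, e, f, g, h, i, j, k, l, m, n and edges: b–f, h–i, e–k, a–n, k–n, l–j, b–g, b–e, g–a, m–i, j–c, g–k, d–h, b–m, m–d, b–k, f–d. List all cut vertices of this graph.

Removing b increases the component count from 2 to 3, so b is a cut vertex.
Removing j increases the component count from 2 to 3, so j is a cut vertex.
By contrast removing m leaves 2 components; it is not a cut vertex. No other vertex is a cut vertex either.

b, j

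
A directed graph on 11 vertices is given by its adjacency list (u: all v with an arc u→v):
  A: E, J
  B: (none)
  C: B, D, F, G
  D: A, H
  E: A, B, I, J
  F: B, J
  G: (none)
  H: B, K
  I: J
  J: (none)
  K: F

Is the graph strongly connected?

No

There is no directed path from H to I, so the graph is not strongly connected.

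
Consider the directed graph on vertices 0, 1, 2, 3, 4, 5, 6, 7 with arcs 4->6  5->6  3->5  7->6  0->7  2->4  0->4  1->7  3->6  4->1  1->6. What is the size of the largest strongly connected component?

1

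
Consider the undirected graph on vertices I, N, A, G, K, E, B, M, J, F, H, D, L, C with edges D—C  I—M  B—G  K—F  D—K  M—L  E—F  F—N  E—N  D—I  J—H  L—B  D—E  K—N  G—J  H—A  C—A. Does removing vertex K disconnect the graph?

Deleting K leaves 1 component (was 1) (its neighbors D, F, N remain connected to each other), so K is not a cut vertex.

No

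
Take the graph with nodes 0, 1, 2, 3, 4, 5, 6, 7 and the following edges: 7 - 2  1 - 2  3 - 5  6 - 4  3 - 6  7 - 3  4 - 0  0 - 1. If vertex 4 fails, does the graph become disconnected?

Deleting 4 leaves 1 component (was 1) (its neighbors 0, 6 remain connected to each other), so 4 is not a cut vertex.

No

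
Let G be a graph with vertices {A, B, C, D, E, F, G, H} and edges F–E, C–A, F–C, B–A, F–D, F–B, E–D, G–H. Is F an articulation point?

Deleting F raises the number of components from 2 to 3, so F is a cut vertex.

Yes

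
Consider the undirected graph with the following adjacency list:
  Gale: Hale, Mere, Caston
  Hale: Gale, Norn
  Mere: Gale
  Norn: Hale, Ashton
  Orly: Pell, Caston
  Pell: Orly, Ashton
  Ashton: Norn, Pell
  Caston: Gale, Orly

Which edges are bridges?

Gale-Mere

The edges on the cycle Orly-Caston-Gale-Hale-Norn-Ashton-Pell-Orly are not bridges since each lies on that cycle.
But removing Gale-Mere disconnects Gale from Mere — this is a bridge.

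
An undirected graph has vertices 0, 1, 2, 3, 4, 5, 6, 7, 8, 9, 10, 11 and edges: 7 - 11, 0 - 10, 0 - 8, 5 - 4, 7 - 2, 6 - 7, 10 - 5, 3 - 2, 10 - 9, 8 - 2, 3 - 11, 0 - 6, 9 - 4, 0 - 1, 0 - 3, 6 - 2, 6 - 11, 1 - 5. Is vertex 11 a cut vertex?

No

Deleting 11 leaves 1 component (was 1) (its neighbors 3, 6, 7 remain connected to each other), so 11 is not a cut vertex.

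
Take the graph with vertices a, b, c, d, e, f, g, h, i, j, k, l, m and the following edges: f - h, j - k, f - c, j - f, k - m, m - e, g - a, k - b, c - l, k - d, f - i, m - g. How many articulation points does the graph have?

Removing c increases the component count from 1 to 2, so c is a cut vertex.
Removing f increases the component count from 1 to 4, so f is a cut vertex.
Removing g increases the component count from 1 to 2, so g is a cut vertex.
Likewise j, k, m are cut vertices.
By contrast removing d leaves 1 component; it is not a cut vertex. No other vertex is a cut vertex either.

6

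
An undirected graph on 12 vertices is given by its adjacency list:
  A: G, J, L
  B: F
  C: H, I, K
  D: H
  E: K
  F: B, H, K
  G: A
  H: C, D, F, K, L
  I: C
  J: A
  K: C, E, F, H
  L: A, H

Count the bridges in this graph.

8

The edges on the cycle H-C-K-H are not bridges since each lies on that cycle.
But removing D-H disconnects D from H; removing H-L disconnects H from L; removing I-C disconnects I from C; removing F-B disconnects F from B — these are bridges.
In total 8 edges are bridges.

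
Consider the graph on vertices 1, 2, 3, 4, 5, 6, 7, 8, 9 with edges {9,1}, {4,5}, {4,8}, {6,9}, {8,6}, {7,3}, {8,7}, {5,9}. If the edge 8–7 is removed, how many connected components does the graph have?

3

Before removal there are 2 components.
8–7 is a bridge — removing it separates 8's side from 7's side.
After removal: 3 components.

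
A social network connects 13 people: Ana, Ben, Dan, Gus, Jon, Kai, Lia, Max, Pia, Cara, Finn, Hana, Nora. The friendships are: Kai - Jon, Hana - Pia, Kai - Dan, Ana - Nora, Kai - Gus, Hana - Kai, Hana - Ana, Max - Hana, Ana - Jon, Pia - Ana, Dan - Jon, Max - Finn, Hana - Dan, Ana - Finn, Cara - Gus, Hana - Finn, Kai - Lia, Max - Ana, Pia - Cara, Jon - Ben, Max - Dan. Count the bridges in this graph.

3

The edges on the cycle Hana-Pia-Cara-Gus-Kai-Hana are not bridges since each lies on that cycle.
But removing Jon - Ben disconnects Jon from Ben; removing Ana - Nora disconnects Ana from Nora; removing Lia - Kai disconnects Lia from Kai — these are bridges.
That makes 3 bridges.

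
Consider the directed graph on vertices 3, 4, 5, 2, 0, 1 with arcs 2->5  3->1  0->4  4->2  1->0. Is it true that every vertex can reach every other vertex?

No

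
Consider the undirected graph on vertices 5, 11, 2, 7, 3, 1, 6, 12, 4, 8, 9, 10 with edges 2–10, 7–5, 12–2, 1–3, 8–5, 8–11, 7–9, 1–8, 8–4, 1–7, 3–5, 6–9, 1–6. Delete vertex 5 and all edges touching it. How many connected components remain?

2

With 5 gone, the remaining components are: {2, 10, 12}; {1, 3, 4, 6, 7, 8, 9, 11}.
That is 2 components.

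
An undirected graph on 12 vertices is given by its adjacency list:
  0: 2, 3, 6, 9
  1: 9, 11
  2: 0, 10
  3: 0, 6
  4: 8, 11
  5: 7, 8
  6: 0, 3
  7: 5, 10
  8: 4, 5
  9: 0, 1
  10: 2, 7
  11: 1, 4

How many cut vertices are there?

1

Removing 0 increases the component count from 1 to 2, so 0 is a cut vertex.
By contrast removing 6 leaves 1 component; it is not a cut vertex. No other vertex is a cut vertex either.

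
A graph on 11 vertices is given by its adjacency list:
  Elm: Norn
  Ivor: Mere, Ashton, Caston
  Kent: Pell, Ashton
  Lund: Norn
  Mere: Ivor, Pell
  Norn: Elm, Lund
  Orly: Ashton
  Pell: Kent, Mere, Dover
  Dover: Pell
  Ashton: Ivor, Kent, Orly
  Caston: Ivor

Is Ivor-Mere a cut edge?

No

After removing Ivor-Mere, the path Ivor-Ashton-Kent-Pell-Mere still connects them, so the edge is not a bridge.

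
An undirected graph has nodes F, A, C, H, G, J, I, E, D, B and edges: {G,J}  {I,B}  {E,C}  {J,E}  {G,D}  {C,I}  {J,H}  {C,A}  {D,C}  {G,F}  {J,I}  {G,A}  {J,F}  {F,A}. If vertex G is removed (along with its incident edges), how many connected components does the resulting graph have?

1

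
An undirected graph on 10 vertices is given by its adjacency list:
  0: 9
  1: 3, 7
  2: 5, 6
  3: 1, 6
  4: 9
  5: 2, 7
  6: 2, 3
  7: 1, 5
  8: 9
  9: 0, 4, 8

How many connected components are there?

2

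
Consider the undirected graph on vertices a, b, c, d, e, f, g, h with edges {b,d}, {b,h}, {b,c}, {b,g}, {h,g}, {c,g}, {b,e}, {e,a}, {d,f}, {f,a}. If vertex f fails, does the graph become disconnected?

Deleting f leaves 1 component (was 1) (its neighbors a, d remain connected to each other), so f is not a cut vertex.

No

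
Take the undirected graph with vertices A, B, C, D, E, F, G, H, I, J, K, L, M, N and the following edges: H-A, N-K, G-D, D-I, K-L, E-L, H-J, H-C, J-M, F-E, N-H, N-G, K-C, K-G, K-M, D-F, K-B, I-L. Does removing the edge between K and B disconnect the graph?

Yes

Removing K-B leaves no path between K and B: the component count goes from 1 to 2. So it is a bridge.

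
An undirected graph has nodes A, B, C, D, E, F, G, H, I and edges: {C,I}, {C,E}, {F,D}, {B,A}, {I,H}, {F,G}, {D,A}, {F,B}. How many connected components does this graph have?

Starting from C we can reach C, E, H, I. That is one component of size 4.
Starting from A we can reach A, B, D, F, G. That is one component of size 5.
Total: 2 components.

2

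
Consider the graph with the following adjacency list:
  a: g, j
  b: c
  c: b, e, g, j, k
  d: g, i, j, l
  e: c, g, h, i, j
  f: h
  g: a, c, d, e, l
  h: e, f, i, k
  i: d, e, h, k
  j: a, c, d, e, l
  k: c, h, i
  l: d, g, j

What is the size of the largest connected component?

12

Starting from a we can reach a, b, c, d, e, f, g, h, i, j, k, l. That is one component of size 12.
The largest has 12 vertices.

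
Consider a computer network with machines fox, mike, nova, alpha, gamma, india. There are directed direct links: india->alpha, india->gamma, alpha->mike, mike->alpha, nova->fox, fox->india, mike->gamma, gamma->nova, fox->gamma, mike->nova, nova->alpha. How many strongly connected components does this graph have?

{fox, mike, nova, alpha, gamma, india} are all mutually reachable — one SCC of size 6.
That gives 1 strongly connected component.

1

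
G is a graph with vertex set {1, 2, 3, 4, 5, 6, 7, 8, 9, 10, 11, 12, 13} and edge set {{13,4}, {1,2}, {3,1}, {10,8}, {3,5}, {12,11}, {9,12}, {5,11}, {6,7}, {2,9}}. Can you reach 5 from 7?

The component containing 7 is {6, 7}, and 5 is not in it.

No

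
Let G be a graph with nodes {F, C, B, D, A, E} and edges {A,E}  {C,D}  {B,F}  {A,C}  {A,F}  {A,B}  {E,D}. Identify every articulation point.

Removing A increases the component count from 1 to 2, so A is a cut vertex.
By contrast removing E leaves 1 component; it is not a cut vertex. No other vertex is a cut vertex either.

A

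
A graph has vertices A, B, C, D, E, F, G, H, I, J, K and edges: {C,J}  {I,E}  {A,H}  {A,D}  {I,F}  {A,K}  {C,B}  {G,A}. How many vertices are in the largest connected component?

5

Starting from B we can reach B, C, J. That is one component of size 3.
Starting from E we can reach E, F, I. That is one component of size 3.
Starting from A we can reach A, D, G, H, K. That is one component of size 5.
The largest has 5 vertices.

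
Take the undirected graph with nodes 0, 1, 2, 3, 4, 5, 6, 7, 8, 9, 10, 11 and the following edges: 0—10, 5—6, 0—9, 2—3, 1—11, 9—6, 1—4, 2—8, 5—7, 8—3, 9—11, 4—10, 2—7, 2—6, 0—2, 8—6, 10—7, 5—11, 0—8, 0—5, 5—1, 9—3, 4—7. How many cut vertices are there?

0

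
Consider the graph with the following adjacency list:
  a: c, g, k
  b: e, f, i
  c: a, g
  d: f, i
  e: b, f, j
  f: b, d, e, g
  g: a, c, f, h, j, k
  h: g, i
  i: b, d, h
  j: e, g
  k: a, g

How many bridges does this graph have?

0

The edges on the cycle g-h-i-d-f-g are not bridges since each lies on that cycle.
Every edge lies on some cycle, so there are no bridges.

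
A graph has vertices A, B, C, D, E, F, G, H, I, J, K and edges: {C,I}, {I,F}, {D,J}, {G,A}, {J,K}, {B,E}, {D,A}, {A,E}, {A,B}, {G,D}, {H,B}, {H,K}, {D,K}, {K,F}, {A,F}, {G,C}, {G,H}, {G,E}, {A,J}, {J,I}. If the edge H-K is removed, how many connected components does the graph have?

1

H and K are still connected via H-G-D-K, so the component count stays at 1.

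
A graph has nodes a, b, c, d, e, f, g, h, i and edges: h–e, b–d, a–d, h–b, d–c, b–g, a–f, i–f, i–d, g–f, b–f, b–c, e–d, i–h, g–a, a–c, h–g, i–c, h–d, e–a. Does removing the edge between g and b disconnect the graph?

No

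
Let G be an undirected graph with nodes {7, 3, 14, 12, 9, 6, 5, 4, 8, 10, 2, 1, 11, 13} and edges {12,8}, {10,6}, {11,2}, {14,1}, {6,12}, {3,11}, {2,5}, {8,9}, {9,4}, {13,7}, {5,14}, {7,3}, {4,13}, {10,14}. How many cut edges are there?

1

The edges on the cycle 10-6-12-8-9-4-13-7-3-11-2-5-14-10 are not bridges since each lies on that cycle.
But removing 14—1 disconnects 14 from 1 — this is a bridge.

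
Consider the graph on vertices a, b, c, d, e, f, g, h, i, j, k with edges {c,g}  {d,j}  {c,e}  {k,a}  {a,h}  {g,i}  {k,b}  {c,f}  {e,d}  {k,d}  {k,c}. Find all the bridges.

The edges on the cycle k-c-e-d-k are not bridges since each lies on that cycle.
But removing c–g disconnects c from g; removing a–h disconnects a from h; removing g–i disconnects g from i; removing c–f disconnects c from f — these are bridges.
In total 7 edges are bridges.

a-h, a-k, b-k, c-f, c-g, d-j, g-i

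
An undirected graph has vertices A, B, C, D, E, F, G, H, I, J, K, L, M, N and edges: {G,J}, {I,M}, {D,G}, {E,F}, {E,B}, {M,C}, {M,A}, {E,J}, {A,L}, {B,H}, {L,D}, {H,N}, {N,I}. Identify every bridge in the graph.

C-M, E-F

The edges on the cycle E-B-H-N-I-M-A-L-D-G-J-E are not bridges since each lies on that cycle.
But removing C—M disconnects C from M; removing E—F disconnects E from F — these are bridges.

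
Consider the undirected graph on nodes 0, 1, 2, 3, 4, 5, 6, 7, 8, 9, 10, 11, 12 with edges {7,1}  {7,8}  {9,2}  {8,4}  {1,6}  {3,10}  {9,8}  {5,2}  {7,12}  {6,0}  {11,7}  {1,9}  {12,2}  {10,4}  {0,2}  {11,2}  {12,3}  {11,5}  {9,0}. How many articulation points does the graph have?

0

Removing 5, for instance, still leaves 1 component. No single vertex removal increases the component count — the graph has no articulation points.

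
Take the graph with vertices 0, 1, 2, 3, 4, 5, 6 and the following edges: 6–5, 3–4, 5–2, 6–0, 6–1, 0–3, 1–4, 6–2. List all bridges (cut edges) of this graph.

The edges on the cycle 6-5-2-6 are not bridges since each lies on that cycle.
Every edge lies on some cycle, so there are no bridges.

none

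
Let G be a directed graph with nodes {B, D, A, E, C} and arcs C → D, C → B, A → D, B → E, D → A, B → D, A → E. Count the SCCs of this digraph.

4

{A, D} are all mutually reachable — one SCC of size 2.
{C} is an SCC by itself.
{E} is an SCC by itself.
{B} is an SCC by itself.
That gives 4 strongly connected components.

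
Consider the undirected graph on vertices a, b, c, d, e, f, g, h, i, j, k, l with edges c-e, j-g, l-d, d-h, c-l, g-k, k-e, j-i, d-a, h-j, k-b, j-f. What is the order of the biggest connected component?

12

Starting from a we can reach a, b, c, d, e, f, g, h, i, j, k, l. That is one component of size 12.
The largest has 12 vertices.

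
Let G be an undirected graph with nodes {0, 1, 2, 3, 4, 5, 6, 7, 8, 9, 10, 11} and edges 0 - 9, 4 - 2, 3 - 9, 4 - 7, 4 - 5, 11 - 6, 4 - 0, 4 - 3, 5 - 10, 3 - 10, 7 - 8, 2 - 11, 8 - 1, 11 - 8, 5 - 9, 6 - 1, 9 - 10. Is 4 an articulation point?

Deleting 4 raises the number of components from 1 to 2, so 4 is a cut vertex.

Yes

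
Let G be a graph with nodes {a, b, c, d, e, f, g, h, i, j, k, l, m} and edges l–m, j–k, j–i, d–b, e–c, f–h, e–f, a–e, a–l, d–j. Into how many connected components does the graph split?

3

g is isolated — a component by itself.
Starting from b we can reach b, d, i, j, k. That is one component of size 5.
Starting from a we can reach a, c, e, f, h, l, m. That is one component of size 7.
Total: 3 components.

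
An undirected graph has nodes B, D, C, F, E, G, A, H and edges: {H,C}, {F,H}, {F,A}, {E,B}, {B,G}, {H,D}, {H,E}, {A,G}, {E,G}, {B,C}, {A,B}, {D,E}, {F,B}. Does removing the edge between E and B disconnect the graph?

After removing E—B, the path E-G-B still connects them, so the edge is not a bridge.

No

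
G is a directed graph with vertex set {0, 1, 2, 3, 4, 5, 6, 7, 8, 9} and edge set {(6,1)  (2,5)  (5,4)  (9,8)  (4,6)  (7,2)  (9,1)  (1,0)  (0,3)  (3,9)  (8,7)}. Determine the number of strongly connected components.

1

{0, 1, 2, 3, 4, 5, 6, 7, 8, 9} are all mutually reachable — one SCC of size 10.
That gives 1 strongly connected component.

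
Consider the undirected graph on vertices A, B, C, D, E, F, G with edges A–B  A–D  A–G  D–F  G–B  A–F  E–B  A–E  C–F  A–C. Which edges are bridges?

The edges on the cycle A-G-B-A are not bridges since each lies on that cycle.
Every edge lies on some cycle, so there are no bridges.

none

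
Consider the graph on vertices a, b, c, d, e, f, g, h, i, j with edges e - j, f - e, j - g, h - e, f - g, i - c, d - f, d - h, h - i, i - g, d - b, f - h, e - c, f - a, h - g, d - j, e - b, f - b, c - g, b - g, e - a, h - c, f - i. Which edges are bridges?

The edges on the cycle d-f-h-e-j-d are not bridges since each lies on that cycle.
Every edge lies on some cycle, so there are no bridges.

none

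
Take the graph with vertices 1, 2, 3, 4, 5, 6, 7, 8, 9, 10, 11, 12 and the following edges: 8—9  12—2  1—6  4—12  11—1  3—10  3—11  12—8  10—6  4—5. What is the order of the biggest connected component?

6

7 is isolated — a component by itself.
Starting from 1 we can reach 1, 3, 6, 10, 11. That is one component of size 5.
Starting from 2 we can reach 2, 4, 5, 8, 9, 12. That is one component of size 6.
The largest has 6 vertices.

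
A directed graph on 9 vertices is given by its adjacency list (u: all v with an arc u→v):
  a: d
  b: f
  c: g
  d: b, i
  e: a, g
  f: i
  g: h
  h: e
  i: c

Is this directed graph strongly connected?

Yes

From b we can reach every vertex (a, b, c, d, e, f, g, h, i), and every vertex can reach b (a, b, c, d, e, f, g, h, i). So the whole graph is one strongly connected component.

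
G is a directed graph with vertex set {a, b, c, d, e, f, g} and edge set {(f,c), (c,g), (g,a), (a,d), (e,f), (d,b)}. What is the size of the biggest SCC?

{a} is an SCC by itself.
{d} is an SCC by itself.
{b} is an SCC by itself.
{c} is an SCC by itself.
{e} is an SCC by itself.
(and 2 more singleton SCCs)
The largest has 1 vertex.

1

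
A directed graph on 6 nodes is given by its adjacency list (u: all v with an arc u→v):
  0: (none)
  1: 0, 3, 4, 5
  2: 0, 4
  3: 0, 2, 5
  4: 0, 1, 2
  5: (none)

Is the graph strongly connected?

There is no directed path from 0 to 4, so the graph is not strongly connected.

No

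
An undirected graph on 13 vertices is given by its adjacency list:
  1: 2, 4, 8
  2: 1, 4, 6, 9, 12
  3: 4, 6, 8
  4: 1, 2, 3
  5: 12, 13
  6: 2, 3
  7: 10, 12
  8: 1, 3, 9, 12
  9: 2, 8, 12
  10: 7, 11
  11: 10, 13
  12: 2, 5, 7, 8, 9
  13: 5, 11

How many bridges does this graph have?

The edges on the cycle 12-5-13-11-10-7-12 are not bridges since each lies on that cycle.
Every edge lies on some cycle, so there are no bridges.

0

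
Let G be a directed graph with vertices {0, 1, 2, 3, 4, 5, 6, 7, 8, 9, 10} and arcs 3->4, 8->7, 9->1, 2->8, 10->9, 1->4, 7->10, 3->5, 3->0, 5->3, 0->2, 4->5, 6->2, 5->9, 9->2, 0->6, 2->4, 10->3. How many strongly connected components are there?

1

{0, 1, 2, 3, 4, 5, 6, 7, 8, 9, 10} are all mutually reachable — one SCC of size 11.
That gives 1 strongly connected component.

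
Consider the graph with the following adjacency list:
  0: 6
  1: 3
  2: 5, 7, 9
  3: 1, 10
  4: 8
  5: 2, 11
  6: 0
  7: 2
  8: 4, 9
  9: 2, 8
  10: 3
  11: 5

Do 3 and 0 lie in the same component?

No

The component containing 3 is {1, 3, 10}, and 0 is not in it.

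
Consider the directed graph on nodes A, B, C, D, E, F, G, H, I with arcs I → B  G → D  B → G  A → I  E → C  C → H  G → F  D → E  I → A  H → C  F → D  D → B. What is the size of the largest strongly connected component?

{B, D, F, G} are all mutually reachable — one SCC of size 4.
{C, H} are all mutually reachable — one SCC of size 2.
{A, I} are all mutually reachable — one SCC of size 2.
{E} is an SCC by itself.
The largest has 4 vertices.

4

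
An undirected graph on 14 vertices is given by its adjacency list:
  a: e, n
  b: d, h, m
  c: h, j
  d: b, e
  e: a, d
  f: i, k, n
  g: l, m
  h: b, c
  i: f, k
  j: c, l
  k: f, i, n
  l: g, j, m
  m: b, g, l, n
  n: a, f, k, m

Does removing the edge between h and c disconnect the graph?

No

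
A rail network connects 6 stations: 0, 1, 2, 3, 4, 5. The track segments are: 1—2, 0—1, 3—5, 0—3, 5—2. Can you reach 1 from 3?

Yes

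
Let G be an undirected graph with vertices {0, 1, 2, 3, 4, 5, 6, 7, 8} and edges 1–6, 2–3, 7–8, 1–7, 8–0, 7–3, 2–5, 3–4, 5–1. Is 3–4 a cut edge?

Removing 3–4 leaves no path between 3 and 4: the component count goes from 1 to 2. So it is a bridge.

Yes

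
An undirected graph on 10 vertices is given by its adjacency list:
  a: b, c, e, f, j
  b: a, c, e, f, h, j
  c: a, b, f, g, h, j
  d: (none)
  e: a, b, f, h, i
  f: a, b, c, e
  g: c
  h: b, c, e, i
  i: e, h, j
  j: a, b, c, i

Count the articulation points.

1

Removing c increases the component count from 2 to 3, so c is a cut vertex.
By contrast removing h leaves 2 components; it is not a cut vertex. No other vertex is a cut vertex either.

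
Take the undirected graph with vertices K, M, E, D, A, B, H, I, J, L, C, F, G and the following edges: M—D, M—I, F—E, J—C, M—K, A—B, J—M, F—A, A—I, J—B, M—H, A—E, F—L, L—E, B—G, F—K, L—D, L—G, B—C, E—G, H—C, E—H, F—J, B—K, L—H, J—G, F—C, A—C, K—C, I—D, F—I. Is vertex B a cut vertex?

No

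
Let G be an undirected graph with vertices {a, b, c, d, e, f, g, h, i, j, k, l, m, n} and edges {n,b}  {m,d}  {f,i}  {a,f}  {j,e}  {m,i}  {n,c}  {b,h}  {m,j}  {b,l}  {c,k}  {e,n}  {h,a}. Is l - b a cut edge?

Yes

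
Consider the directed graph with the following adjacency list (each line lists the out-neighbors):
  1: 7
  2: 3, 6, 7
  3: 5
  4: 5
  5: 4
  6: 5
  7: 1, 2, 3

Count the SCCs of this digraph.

4

{1, 2, 7} are all mutually reachable — one SCC of size 3.
{4, 5} are all mutually reachable — one SCC of size 2.
{6} is an SCC by itself.
{3} is an SCC by itself.
That gives 4 strongly connected components.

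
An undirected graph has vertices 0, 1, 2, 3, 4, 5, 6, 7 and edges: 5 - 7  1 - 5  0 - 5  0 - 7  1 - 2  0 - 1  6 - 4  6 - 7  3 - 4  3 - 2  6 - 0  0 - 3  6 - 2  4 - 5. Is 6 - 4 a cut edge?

After removing 6 - 4, the path 6-0-3-4 still connects them, so the edge is not a bridge.

No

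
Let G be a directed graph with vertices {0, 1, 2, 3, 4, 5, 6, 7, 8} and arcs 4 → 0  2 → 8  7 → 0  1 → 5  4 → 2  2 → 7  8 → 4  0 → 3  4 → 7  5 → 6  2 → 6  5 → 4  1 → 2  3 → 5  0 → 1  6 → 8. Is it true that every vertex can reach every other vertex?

Yes

From 6 we can reach every vertex (0, 1, 2, 3, 4, 5, 6, 7, 8), and every vertex can reach 6 (0, 1, 2, 3, 4, 5, 6, 7, 8). So the whole graph is one strongly connected component.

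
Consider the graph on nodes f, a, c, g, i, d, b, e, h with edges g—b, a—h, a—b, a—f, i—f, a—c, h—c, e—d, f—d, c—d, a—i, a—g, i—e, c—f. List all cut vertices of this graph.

Removing a increases the component count from 1 to 2, so a is a cut vertex.
By contrast removing h leaves 1 component; it is not a cut vertex. No other vertex is a cut vertex either.

a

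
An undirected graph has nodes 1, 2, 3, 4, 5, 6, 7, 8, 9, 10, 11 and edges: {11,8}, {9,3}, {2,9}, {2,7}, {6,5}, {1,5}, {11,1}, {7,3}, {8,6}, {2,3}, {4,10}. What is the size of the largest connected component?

5

Starting from 4 we can reach 4, 10. That is one component of size 2.
Starting from 2 we can reach 2, 3, 7, 9. That is one component of size 4.
Starting from 1 we can reach 1, 5, 6, 8, 11. That is one component of size 5.
The largest has 5 vertices.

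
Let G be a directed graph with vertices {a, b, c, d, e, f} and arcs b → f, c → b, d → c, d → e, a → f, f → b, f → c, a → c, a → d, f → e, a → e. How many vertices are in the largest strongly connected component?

3

{b, c, f} are all mutually reachable — one SCC of size 3.
{e} is an SCC by itself.
{a} is an SCC by itself.
{d} is an SCC by itself.
The largest has 3 vertices.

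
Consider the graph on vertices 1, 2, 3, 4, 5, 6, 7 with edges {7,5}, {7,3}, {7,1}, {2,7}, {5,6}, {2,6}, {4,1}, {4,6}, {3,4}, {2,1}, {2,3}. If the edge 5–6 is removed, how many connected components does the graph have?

5 and 6 are still connected via 5-7-2-6, so the component count stays at 1.

1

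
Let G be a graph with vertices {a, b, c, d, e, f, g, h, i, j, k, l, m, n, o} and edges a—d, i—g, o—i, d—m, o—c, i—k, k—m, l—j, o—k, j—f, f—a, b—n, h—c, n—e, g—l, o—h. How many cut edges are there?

The edges on the cycle o-h-c-o are not bridges since each lies on that cycle.
But removing n—e disconnects n from e; removing b—n disconnects b from n — these are bridges.
That makes 2 bridges.

2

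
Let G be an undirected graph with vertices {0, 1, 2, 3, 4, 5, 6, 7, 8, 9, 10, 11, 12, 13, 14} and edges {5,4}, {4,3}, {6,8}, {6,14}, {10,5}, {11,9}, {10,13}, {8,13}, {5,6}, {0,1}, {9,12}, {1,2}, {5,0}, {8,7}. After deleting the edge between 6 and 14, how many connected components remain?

Before removal there are 2 components.
6–14 is a bridge — removing it separates 6's side from 14's side.
After removal: 3 components.

3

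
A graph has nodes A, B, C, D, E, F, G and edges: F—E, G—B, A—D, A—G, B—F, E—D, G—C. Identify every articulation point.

G

Removing G increases the component count from 1 to 2, so G is a cut vertex.
By contrast removing D leaves 1 component; it is not a cut vertex. No other vertex is a cut vertex either.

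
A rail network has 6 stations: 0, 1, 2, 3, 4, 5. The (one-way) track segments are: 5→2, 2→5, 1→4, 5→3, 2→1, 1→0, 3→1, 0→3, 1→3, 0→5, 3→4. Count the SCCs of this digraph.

2

{0, 1, 2, 3, 5} are all mutually reachable — one SCC of size 5.
{4} is an SCC by itself.
That gives 2 strongly connected components.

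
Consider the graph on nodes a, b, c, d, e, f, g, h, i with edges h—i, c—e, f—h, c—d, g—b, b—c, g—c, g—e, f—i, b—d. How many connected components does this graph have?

3

a is isolated — a component by itself.
Starting from f we can reach f, h, i. That is one component of size 3.
Starting from b we can reach b, c, d, e, g. That is one component of size 5.
Total: 3 components.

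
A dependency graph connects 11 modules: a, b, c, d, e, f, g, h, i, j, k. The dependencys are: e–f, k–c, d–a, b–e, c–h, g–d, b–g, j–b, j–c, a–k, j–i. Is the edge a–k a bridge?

No

After removing a–k, the path a-d-g-b-j-c-k still connects them, so the edge is not a bridge.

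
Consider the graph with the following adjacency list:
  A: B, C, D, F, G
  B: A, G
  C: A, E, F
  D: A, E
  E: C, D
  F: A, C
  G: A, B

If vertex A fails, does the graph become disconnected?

Yes

Deleting A raises the number of components from 1 to 2, so A is a cut vertex.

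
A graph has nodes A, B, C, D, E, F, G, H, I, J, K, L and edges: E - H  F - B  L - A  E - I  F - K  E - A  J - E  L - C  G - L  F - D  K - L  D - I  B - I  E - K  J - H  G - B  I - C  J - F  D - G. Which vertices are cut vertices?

Removing G, for instance, still leaves 1 component. No single vertex removal increases the component count — the graph has no articulation points.

none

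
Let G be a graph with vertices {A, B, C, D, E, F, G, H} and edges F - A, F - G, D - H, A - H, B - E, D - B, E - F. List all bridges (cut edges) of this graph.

The edges on the cycle D-B-E-F-A-H-D are not bridges since each lies on that cycle.
But removing F - G disconnects F from G — this is a bridge.

F-G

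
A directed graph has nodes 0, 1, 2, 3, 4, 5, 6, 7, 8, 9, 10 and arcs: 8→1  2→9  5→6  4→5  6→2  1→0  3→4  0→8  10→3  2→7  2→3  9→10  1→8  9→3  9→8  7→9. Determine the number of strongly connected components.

2

{2, 3, 4, 5, 6, 7, 9, 10} are all mutually reachable — one SCC of size 8.
{0, 1, 8} are all mutually reachable — one SCC of size 3.
That gives 2 strongly connected components.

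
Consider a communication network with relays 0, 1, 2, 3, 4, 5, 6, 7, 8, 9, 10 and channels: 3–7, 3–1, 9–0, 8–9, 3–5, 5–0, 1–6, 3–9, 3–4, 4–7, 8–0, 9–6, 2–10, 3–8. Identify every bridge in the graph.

The edges on the cycle 3-4-7-3 are not bridges since each lies on that cycle.
But removing 2–10 disconnects 2 from 10 — this is a bridge.

10-2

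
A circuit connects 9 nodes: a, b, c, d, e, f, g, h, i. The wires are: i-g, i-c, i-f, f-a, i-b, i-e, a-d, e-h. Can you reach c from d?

From d we can reach a, b, c, d, e, f, g, h, i, which includes c.

Yes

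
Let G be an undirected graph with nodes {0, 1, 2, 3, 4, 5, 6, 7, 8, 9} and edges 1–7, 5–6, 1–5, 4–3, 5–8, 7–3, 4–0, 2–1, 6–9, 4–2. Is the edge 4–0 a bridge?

Yes

Removing 4–0 leaves no path between 4 and 0: the component count goes from 1 to 2. So it is a bridge.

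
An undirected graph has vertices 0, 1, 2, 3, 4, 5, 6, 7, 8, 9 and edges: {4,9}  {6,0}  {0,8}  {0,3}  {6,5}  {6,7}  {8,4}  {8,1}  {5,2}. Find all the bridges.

removing 5—2 disconnects 5 from 2; removing 6—5 disconnects 6 from 5; removing 0—6 disconnects 0 from 6; removing 1—8 disconnects 1 from 8 — these are bridges.
In total 9 edges are bridges.

0-3, 0-6, 0-8, 1-8, 2-5, 4-8, 4-9, 5-6, 6-7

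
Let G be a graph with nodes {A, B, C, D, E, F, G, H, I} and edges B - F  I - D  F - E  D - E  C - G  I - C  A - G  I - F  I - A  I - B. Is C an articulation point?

Deleting C leaves 2 components (was 2), so C is not a cut vertex.

No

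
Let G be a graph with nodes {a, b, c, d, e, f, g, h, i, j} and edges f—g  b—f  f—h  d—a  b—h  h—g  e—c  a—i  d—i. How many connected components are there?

4

j is isolated — a component by itself.
Starting from c we can reach c, e. That is one component of size 2.
Starting from a we can reach a, d, i. That is one component of size 3.
Starting from b we can reach b, f, g, h. That is one component of size 4.
Total: 4 components.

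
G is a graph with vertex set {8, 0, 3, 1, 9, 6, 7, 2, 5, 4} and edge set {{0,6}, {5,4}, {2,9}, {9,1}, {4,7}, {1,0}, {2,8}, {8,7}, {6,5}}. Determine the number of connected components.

3 is isolated — a component by itself.
Starting from 0 we can reach 0, 1, 2, 4, 5, 6, 7, 8, 9. That is one component of size 9.
Total: 2 components.

2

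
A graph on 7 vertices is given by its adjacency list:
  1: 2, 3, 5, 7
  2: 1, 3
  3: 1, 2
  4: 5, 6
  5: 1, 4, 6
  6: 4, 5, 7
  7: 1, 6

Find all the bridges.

The edges on the cycle 1-3-2-1 are not bridges since each lies on that cycle.
Every edge lies on some cycle, so there are no bridges.

none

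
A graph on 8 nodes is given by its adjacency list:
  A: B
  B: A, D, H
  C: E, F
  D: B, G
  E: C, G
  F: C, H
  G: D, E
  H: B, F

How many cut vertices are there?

Removing B increases the component count from 1 to 2, so B is a cut vertex.
By contrast removing H leaves 1 component; it is not a cut vertex. No other vertex is a cut vertex either.

1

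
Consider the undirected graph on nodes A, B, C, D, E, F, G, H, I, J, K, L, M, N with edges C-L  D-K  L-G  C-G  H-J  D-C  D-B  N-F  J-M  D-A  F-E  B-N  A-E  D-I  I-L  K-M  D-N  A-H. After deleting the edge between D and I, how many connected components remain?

1

D and I are still connected via D-C-L-I, so the component count stays at 1.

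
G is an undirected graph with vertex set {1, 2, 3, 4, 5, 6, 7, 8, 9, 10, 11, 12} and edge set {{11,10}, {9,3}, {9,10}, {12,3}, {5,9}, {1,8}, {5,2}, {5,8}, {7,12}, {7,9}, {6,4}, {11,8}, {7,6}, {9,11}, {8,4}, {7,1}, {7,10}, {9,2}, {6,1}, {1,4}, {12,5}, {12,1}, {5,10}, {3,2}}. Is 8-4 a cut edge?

After removing 8-4, the path 8-1-4 still connects them, so the edge is not a bridge.

No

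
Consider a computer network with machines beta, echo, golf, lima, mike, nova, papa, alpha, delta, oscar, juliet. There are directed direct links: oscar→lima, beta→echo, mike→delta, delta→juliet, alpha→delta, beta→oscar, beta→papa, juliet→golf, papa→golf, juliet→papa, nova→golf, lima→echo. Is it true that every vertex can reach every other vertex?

No

There is no directed path from echo to oscar, so the graph is not strongly connected.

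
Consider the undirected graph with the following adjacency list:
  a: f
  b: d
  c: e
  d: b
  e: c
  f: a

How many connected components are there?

Starting from c we can reach c, e. That is one component of size 2.
Starting from a we can reach a, f. That is one component of size 2.
Starting from b we can reach b, d. That is one component of size 2.
Total: 3 components.

3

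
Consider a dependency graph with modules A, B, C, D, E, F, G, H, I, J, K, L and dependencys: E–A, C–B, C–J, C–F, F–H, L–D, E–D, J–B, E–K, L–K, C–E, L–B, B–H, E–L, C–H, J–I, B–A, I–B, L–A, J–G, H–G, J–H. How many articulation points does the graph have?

Removing F, for instance, still leaves 1 component. No single vertex removal increases the component count — the graph has no articulation points.

0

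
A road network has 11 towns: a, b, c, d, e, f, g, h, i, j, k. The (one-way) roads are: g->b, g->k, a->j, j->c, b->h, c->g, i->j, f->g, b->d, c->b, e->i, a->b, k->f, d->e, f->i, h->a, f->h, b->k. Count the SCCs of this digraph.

1

{a, b, c, d, e, f, g, h, i, j, k} are all mutually reachable — one SCC of size 11.
That gives 1 strongly connected component.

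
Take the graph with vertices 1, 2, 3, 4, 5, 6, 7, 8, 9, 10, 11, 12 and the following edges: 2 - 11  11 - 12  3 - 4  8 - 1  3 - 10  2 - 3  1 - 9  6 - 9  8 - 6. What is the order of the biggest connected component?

6

7 is isolated — a component by itself.
5 is isolated — a component by itself.
Starting from 1 we can reach 1, 6, 8, 9. That is one component of size 4.
Starting from 2 we can reach 2, 3, 4, 10, 11, 12. That is one component of size 6.
The largest has 6 vertices.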